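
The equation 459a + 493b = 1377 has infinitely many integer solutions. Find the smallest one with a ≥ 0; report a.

3

gcd(493, 459) = 17  (493 = 1×459 + 34, 459 = 13×34 + 17, 34 = 2×17).
17 divides 1377, so solutions exist.
Back-substituting, 459×(14) + 493×(-13) = 17.
Scale by 1377/17 = 81: (a₀, b₀) = (1134, -1053).
General solution: a = 1134 + 29t, b = -1053 - 27t for integer t.
a ≥ 0: smallest is 1134 mod 29 = 3 (at t = -39), with b = 0.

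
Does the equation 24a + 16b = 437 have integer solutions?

gcd(24, 16) = 8  (24 = 1*16 + 8, 16 = 2*8).
8 does not divide 437 (remainder 5), so no integer solutions.

no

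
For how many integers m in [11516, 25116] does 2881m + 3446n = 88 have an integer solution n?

4

gcd(3446, 2881):
  3446 = 1×2881 + 565
  2881 = 5×565 + 56
  565 = 10×56 + 5
  56 = 11×5 + 1
  5 = 5×1
so gcd(3446, 2881) = 1.
Back-substitute for Bézout coefficients:
  1 = 56 - 11×5
  ... = 2881×(677) + 3446×(-566)
Scale by 88: particular solution (59576, -49808); reduce m mod 3446: (994, -831).
General solution: m = 994 + 3446t, n = -831 - 2881t for integer t.
11516 ≤ 994 + 3446t ≤ 25116 gives t ∈ [4, 7], which is 4 values.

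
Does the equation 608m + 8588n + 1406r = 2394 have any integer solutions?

yes

gcd(8588, 608) = 76.
gcd(76, 1406) = 38.
38 divides 2394, so integer solutions exist.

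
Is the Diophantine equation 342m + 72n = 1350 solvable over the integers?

gcd(342, 72) = 18.
18 divides 1350, so integer solutions exist.

yes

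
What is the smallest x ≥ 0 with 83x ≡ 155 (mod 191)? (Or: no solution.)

64

gcd(191, 83) = 1  (191 = 2·83 + 25, 83 = 3·25 + 8, 25 = 3·8 + 1, 8 = 8·1).
1 divides 155, so solutions exist.
Back-substituting, 83·(-23) + 191·(10) = 1.
So 83·(-23) ≡ 1 (mod 191); multiply by 155: x ≡ -3565 (mod 191).
Smallest nonnegative: x = -3565 mod 191 = 64.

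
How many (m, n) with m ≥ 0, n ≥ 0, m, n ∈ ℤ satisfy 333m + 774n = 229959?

gcd(774, 333) = 9  (774 = 2×333 + 108, 333 = 3×108 + 9, 108 = 12×9).
Back-substituting, 333×(7) + 774×(-3) = 9.
Scale by 25551: one solution is (178857, -76653). Reduce m mod 86: (63, 270).
General: m = 63 + 86t, n = 270 - 37t.
m ≥ 0 ⇒ t ≥ 0; n ≥ 0 ⇒ t ≤ 7. So t ∈ [0, 7]: 8 solutions.

8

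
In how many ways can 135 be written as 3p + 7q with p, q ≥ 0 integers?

gcd(7, 3) = 1.
By Bézout, 3·(-2) + 7·(1) = 1.
One solution: (3, 18).
General: p = 3 + 7t, q = 18 - 3t.
p ≥ 0 ⇒ t ≥ 0; q ≥ 0 ⇒ t ≤ 6. So t ∈ [0, 6]: 7 solutions.

7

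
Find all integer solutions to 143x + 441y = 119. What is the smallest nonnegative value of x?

gcd(441, 143) = 1.
1 divides 119, so solutions exist.
By Bézout, 143·(-37) + 441·(12) = 1.
Scale by 119/1 = 119: (x₀, y₀) = (-4403, 1428).
General solution: x = -4403 + 441t, y = 1428 - 143t for integer t.
x ≥ 0: smallest is -4403 mod 441 = 7 (at t = 10), with y = -2.

7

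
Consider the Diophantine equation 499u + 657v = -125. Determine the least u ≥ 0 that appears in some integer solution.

gcd(657, 499):
  657 = 1×499 + 158
  499 = 3×158 + 25
  158 = 6×25 + 8
  25 = 3×8 + 1
  8 = 8×1
so gcd(657, 499) = 1.
1 divides -125, so solutions exist.
Back-substitute for Bézout coefficients:
  1 = 25 - 3×8
  ... = 499×(79) + 657×(-60)
Scale by -125/1 = -125: (u₀, v₀) = (-9875, 7500).
General solution: u = -9875 + 657t, v = 7500 - 499t for integer t.
u ≥ 0: smallest is -9875 mod 657 = 637 (at t = 16), with v = -484.

637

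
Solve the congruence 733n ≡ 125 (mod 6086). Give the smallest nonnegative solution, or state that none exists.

gcd(6086, 733) = 1.
1 divides 125, so solutions exist.
By Bézout, 733×(-1453) + 6086×(175) = 1.
So 733×(-1453) ≡ 1 (mod 6086); multiply by 125: n ≡ -181625 (mod 6086).
Smallest nonnegative: n = -181625 mod 6086 = 955.

955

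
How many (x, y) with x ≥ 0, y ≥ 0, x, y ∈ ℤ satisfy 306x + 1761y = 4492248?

25

gcd(1761, 306) = 3.
By Bézout, 306*(282) + 1761*(-49) = 3.
One solution: (535, 2458).
General: x = 535 + 587t, y = 2458 - 102t.
x ≥ 0 ⇒ t ≥ 0; y ≥ 0 ⇒ t ≤ 24. So t ∈ [0, 24]: 25 solutions.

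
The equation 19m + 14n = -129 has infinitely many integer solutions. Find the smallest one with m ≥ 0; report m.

gcd(19, 14):
  19 = 1*14 + 5
  14 = 2*5 + 4
  5 = 1*4 + 1
  4 = 4*1
so gcd(19, 14) = 1.
1 divides -129, so solutions exist.
Back-substitute for Bézout coefficients:
  1 = 5 - 1*4
  ... = 19*(3) + 14*(-4)
Scale by -129/1 = -129: (m₀, n₀) = (-387, 516).
General solution: m = -387 + 14t, n = 516 - 19t for integer t.
m ≥ 0: smallest is -387 mod 14 = 5 (at t = 28), with n = -16.

5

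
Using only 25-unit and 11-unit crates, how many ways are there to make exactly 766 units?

Need nonnegative integers with 25j + 11k = 766.
gcd(25, 11) = 1, and 25·(4) + 11·(-9) = 1.
So (j₀, k₀) = (3064, -6894); general j = 3064 + 11t, k = -6894 - 25t.
j ≥ 0 ⇒ t ≥ -278; k ≥ 0 ⇒ t ≤ -276. That's 3 values of t.

3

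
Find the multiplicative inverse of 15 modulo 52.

7

gcd(52, 15) = 1.
By Bézout, 15·(7) + 52·(-2) = 1.
So 15·7 ≡ 1 (mod 52), and 7 mod 52 = 7.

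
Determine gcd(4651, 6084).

1

gcd(6084, 4651):
  6084 = 1×4651 + 1433
  4651 = 3×1433 + 352
  1433 = 4×352 + 25
  352 = 14×25 + 2
  25 = 12×2 + 1
  2 = 2×1
so gcd(6084, 4651) = 1.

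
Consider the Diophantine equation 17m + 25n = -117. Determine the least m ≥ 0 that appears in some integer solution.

gcd(25, 17) = 1.
1 divides -117, so solutions exist.
By Bézout, 17×(3) + 25×(-2) = 1.
Scale by -117/1 = -117: (m₀, n₀) = (-351, 234).
General solution: m = -351 + 25t, n = 234 - 17t for integer t.
m ≥ 0: smallest is -351 mod 25 = 24 (at t = 15), with n = -21.

24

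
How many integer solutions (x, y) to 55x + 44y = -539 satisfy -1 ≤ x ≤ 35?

10

gcd(55, 44) = 11.
By Bézout, 55*(1) + 44*(-1) = 11.
Particular solution: (3, -16).
General solution: x = 3 + 4t, y = -16 - 5t for integer t.
-1 ≤ 3 + 4t ≤ 35 gives t ∈ [-1, 8], which is 10 values.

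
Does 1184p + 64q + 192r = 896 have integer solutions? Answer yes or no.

gcd(1184, 64) = 32  (1184 = 18·64 + 32, 64 = 2·32).
gcd(32, 192) = 32.
32 divides 896, so integer solutions exist.

yes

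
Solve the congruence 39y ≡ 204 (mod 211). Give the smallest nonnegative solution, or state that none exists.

gcd(211, 39):
  211 = 5*39 + 16
  39 = 2*16 + 7
  16 = 2*7 + 2
  7 = 3*2 + 1
  2 = 2*1
so gcd(211, 39) = 1.
1 divides 204, so solutions exist.
Back-substitute for Bézout coefficients:
  1 = 7 - 3*2
  ... = 39*(92) + 211*(-17)
So 39*(92) ≡ 1 (mod 211); multiply by 204: y ≡ 18768 (mod 211).
Smallest nonnegative: y = 18768 mod 211 = 200.

200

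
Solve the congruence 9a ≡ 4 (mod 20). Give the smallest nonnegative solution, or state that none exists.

gcd(20, 9):
  20 = 2*9 + 2
  9 = 4*2 + 1
  2 = 2*1
so gcd(20, 9) = 1.
1 divides 4, so solutions exist.
Back-substitute for Bézout coefficients:
  1 = 9 - 4*2
  ... = 9*(9) + 20*(-4)
So 9*(9) ≡ 1 (mod 20); multiply by 4: a ≡ 36 (mod 20).
Smallest nonnegative: a = 36 mod 20 = 16.

16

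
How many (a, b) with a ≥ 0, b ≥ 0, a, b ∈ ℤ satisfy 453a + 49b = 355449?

gcd(453, 49):
  453 = 9·49 + 12
  49 = 4·12 + 1
  12 = 12·1
so gcd(453, 49) = 1.
Back-substitute for Bézout coefficients:
  1 = 49 - 4·12
  ... = 453·(-4) + 49·(37)
Scale by 355449: one solution is (-1421796, 13151613). Reduce a mod 49: (37, 6912).
General: a = 37 + 49t, b = 6912 - 453t.
a ≥ 0 ⇒ t ≥ 0; b ≥ 0 ⇒ t ≤ 15. So t ∈ [0, 15]: 16 solutions.

16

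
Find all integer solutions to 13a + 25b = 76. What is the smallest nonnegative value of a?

gcd(25, 13) = 1.
1 divides 76, so solutions exist.
By Bézout, 13×(2) + 25×(-1) = 1.
Scale by 76/1 = 76: (a₀, b₀) = (152, -76).
General solution: a = 152 + 25t, b = -76 - 13t for integer t.
a ≥ 0: smallest is 152 mod 25 = 2 (at t = -6), with b = 2.

2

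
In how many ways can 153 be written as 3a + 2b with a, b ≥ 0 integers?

gcd(3, 2) = 1.
By Bézout, 3·(1) + 2·(-1) = 1.
One solution: (1, 75).
General: a = 1 + 2t, b = 75 - 3t.
a ≥ 0 ⇒ t ≥ 0; b ≥ 0 ⇒ t ≤ 25. So t ∈ [0, 25]: 26 solutions.

26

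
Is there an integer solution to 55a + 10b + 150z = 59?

no

gcd(55, 10):
  55 = 5·10 + 5
  10 = 2·5
so gcd(55, 10) = 5.
gcd(5, 150) = 5.
5 does not divide 59 (remainder 4), so no integer solutions.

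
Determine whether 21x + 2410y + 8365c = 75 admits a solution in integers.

yes

gcd(2410, 21):
  2410 = 114×21 + 16
  21 = 1×16 + 5
  16 = 3×5 + 1
  5 = 5×1
so gcd(2410, 21) = 1.
gcd(1, 8365) = 1.
1 divides 75, so integer solutions exist.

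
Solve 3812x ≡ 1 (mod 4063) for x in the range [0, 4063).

3804

gcd(4063, 3812) = 1.
By Bézout, 3812*(-259) + 4063*(243) = 1.
So 3812*-259 ≡ 1 (mod 4063), and -259 mod 4063 = 3804.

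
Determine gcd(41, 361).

1

gcd(361, 41):
  361 = 8*41 + 33
  41 = 1*33 + 8
  33 = 4*8 + 1
  8 = 8*1
so gcd(361, 41) = 1.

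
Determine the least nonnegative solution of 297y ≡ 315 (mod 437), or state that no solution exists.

gcd(437, 297):
  437 = 1×297 + 140
  297 = 2×140 + 17
  140 = 8×17 + 4
  17 = 4×4 + 1
  4 = 4×1
so gcd(437, 297) = 1.
1 divides 315, so solutions exist.
Back-substitute for Bézout coefficients:
  1 = 17 - 4×4
  ... = 297×(103) + 437×(-70)
So 297×(103) ≡ 1 (mod 437); multiply by 315: y ≡ 32445 (mod 437).
Smallest nonnegative: y = 32445 mod 437 = 107.

107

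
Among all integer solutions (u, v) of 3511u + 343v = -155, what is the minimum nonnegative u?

159

gcd(3511, 343) = 1.
1 divides -155, so solutions exist.
By Bézout, 3511·(72) + 343·(-737) = 1.
Scale by -155/1 = -155: (u₀, v₀) = (-11160, 114235).
General solution: u = -11160 + 343t, v = 114235 - 3511t for integer t.
u ≥ 0: smallest is -11160 mod 343 = 159 (at t = 33), with v = -1628.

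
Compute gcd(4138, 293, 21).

gcd(4138, 293):
  4138 = 14·293 + 36
  293 = 8·36 + 5
  36 = 7·5 + 1
  5 = 5·1
so gcd(4138, 293) = 1.
gcd(1, 21) = 1.

1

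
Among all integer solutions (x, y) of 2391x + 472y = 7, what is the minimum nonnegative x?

457

gcd(2391, 472) = 1.
1 divides 7, so solutions exist.
By Bézout, 2391×(-137) + 472×(694) = 1.
Scale by 7/1 = 7: (x₀, y₀) = (-959, 4858).
General solution: x = -959 + 472t, y = 4858 - 2391t for integer t.
x ≥ 0: smallest is -959 mod 472 = 457 (at t = 3), with y = -2315.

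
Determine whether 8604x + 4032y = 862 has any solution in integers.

no

gcd(8604, 4032) = 36.
36 does not divide 862 (remainder 34), so no integer solutions.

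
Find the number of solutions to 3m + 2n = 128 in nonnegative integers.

22

gcd(3, 2) = 1  (3 = 1×2 + 1, 2 = 2×1).
Back-substituting, 3×(1) + 2×(-1) = 1.
Scale by 128: one solution is (128, -128). Reduce m mod 2: (0, 64).
General: m = 0 + 2t, n = 64 - 3t.
m ≥ 0 ⇒ t ≥ 0; n ≥ 0 ⇒ t ≤ 21. So t ∈ [0, 21]: 22 solutions.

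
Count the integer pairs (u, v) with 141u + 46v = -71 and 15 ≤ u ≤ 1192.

25

gcd(141, 46) = 1.
By Bézout, 141×(-15) + 46×(46) = 1.
Particular solution: (7, -23).
General solution: u = 7 + 46t, v = -23 - 141t for integer t.
15 ≤ 7 + 46t ≤ 1192 gives t ∈ [1, 25], which is 25 values.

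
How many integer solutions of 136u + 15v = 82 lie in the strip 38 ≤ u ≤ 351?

gcd(136, 15) = 1.
By Bézout, 136·(1) + 15·(-9) = 1.
Particular solution: (7, -58).
General solution: u = 7 + 15t, v = -58 - 136t for integer t.
38 ≤ 7 + 15t ≤ 351 gives t ∈ [3, 22], which is 20 values.

20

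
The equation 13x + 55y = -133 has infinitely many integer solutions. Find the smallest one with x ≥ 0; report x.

gcd(55, 13) = 1  (55 = 4·13 + 3, 13 = 4·3 + 1, 3 = 3·1).
1 divides -133, so solutions exist.
Back-substituting, 13·(17) + 55·(-4) = 1.
Scale by -133/1 = -133: (x₀, y₀) = (-2261, 532).
General solution: x = -2261 + 55t, y = 532 - 13t for integer t.
x ≥ 0: smallest is -2261 mod 55 = 49 (at t = 42), with y = -14.

49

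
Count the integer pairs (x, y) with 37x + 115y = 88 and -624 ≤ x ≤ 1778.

gcd(115, 37) = 1  (115 = 3×37 + 4, 37 = 9×4 + 1, 4 = 4×1).
Back-substituting, 37×(28) + 115×(-9) = 1.
Scale by 88: particular solution (2464, -792); reduce x mod 115: (49, -15).
General solution: x = 49 + 115t, y = -15 - 37t for integer t.
-624 ≤ 49 + 115t ≤ 1778 gives t ∈ [-5, 15], which is 21 values.

21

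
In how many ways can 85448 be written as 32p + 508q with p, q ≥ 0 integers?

gcd(508, 32) = 4.
By Bézout, 32·(16) + 508·(-1) = 4.
One solution: (35, 166).
General: p = 35 + 127t, q = 166 - 8t.
p ≥ 0 ⇒ t ≥ 0; q ≥ 0 ⇒ t ≤ 20. So t ∈ [0, 20]: 21 solutions.

21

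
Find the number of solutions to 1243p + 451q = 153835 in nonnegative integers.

gcd(1243, 451) = 11  (1243 = 2×451 + 341, 451 = 1×341 + 110, 341 = 3×110 + 11, 110 = 10×11).
Back-substituting, 1243×(4) + 451×(-11) = 11.
Scale by 13985: one solution is (55940, -153835). Reduce p mod 41: (16, 297).
General: p = 16 + 41t, q = 297 - 113t.
p ≥ 0 ⇒ t ≥ 0; q ≥ 0 ⇒ t ≤ 2. So t ∈ [0, 2]: 3 solutions.

3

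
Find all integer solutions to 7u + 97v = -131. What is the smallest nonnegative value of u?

9

gcd(97, 7):
  97 = 13*7 + 6
  7 = 1*6 + 1
  6 = 6*1
so gcd(97, 7) = 1.
1 divides -131, so solutions exist.
Back-substitute for Bézout coefficients:
  1 = 7 - 1*6
  ... = 7*(14) + 97*(-1)
Scale by -131/1 = -131: (u₀, v₀) = (-1834, 131).
General solution: u = -1834 + 97t, v = 131 - 7t for integer t.
u ≥ 0: smallest is -1834 mod 97 = 9 (at t = 19), with v = -2.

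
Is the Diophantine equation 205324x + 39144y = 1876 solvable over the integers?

gcd(205324, 39144) = 28  (205324 = 5·39144 + 9604, 39144 = 4·9604 + 728, 9604 = 13·728 + 140, 728 = 5·140 + 28, 140 = 5·28).
28 divides 1876, so integer solutions exist.

yes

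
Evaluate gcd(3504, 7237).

gcd(7237, 3504) = 1  (7237 = 2×3504 + 229, 3504 = 15×229 + 69, 229 = 3×69 + 22, 69 = 3×22 + 3, 22 = 7×3 + 1, 3 = 3×1).

1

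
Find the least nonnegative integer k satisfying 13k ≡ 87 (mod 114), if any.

33

gcd(114, 13):
  114 = 8·13 + 10
  13 = 1·10 + 3
  10 = 3·3 + 1
  3 = 3·1
so gcd(114, 13) = 1.
1 divides 87, so solutions exist.
Back-substitute for Bézout coefficients:
  1 = 10 - 3·3
  ... = 13·(-35) + 114·(4)
So 13·(-35) ≡ 1 (mod 114); multiply by 87: k ≡ -3045 (mod 114).
Smallest nonnegative: k = -3045 mod 114 = 33.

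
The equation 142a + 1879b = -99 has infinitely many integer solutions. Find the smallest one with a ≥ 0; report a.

39

gcd(1879, 142) = 1  (1879 = 13×142 + 33, 142 = 4×33 + 10, 33 = 3×10 + 3, 10 = 3×3 + 1, 3 = 3×1).
1 divides -99, so solutions exist.
Back-substituting, 142×(569) + 1879×(-43) = 1.
Scale by -99/1 = -99: (a₀, b₀) = (-56331, 4257).
General solution: a = -56331 + 1879t, b = 4257 - 142t for integer t.
a ≥ 0: smallest is -56331 mod 1879 = 39 (at t = 30), with b = -3.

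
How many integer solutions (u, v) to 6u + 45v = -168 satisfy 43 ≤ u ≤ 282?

gcd(45, 6) = 3.
By Bézout, 6·(-7) + 45·(1) = 3.
Particular solution: (2, -4).
General solution: u = 2 + 15t, v = -4 - 2t for integer t.
43 ≤ 2 + 15t ≤ 282 gives t ∈ [3, 18], which is 16 values.

16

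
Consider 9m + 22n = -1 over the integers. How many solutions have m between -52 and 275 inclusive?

gcd(22, 9):
  22 = 2*9 + 4
  9 = 2*4 + 1
  4 = 4*1
so gcd(22, 9) = 1.
Back-substitute for Bézout coefficients:
  1 = 9 - 2*4
  ... = 9*(5) + 22*(-2)
Scale by -1: particular solution (-5, 2); reduce m mod 22: (17, -7).
General solution: m = 17 + 22t, n = -7 - 9t for integer t.
-52 ≤ 17 + 22t ≤ 275 gives t ∈ [-3, 11], which is 15 values.

15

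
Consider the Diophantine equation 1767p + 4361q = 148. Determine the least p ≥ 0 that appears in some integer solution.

gcd(4361, 1767):
  4361 = 2·1767 + 827
  1767 = 2·827 + 113
  827 = 7·113 + 36
  113 = 3·36 + 5
  36 = 7·5 + 1
  5 = 5·1
so gcd(4361, 1767) = 1.
1 divides 148, so solutions exist.
Back-substitute for Bézout coefficients:
  1 = 36 - 7·5
  ... = 1767·(-849) + 4361·(344)
Scale by 148/1 = 148: (p₀, q₀) = (-125652, 50912).
General solution: p = -125652 + 4361t, q = 50912 - 1767t for integer t.
p ≥ 0: smallest is -125652 mod 4361 = 817 (at t = 29), with q = -331.

817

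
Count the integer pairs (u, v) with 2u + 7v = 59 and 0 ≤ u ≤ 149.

gcd(7, 2) = 1.
By Bézout, 2×(-3) + 7×(1) = 1.
Particular solution: (5, 7).
General solution: u = 5 + 7t, v = 7 - 2t for integer t.
0 ≤ 5 + 7t ≤ 149 gives t ∈ [0, 20], which is 21 values.

21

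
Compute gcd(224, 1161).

gcd(1161, 224):
  1161 = 5*224 + 41
  224 = 5*41 + 19
  41 = 2*19 + 3
  19 = 6*3 + 1
  3 = 3*1
so gcd(1161, 224) = 1.

1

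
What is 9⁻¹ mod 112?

25

gcd(112, 9):
  112 = 12·9 + 4
  9 = 2·4 + 1
  4 = 4·1
so gcd(112, 9) = 1.
Back-substitute for Bézout coefficients:
  1 = 9 - 2·4
  ... = 9·(25) + 112·(-2)
So 9·25 ≡ 1 (mod 112), and 25 mod 112 = 25.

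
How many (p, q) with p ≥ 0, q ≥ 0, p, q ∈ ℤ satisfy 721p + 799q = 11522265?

gcd(799, 721) = 1.
By Bézout, 721*(379) + 799*(-342) = 1.
One solution: (739, 13754).
General: p = 739 + 799t, q = 13754 - 721t.
p ≥ 0 ⇒ t ≥ 0; q ≥ 0 ⇒ t ≤ 19. So t ∈ [0, 19]: 20 solutions.

20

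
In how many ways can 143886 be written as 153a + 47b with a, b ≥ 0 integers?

gcd(153, 47):
  153 = 3·47 + 12
  47 = 3·12 + 11
  12 = 1·11 + 1
  11 = 11·1
so gcd(153, 47) = 1.
Back-substitute for Bézout coefficients:
  1 = 12 - 1·11
  ... = 153·(4) + 47·(-13)
Scale by 143886: one solution is (575544, -1870518). Reduce a mod 47: (29, 2967).
General: a = 29 + 47t, b = 2967 - 153t.
a ≥ 0 ⇒ t ≥ 0; b ≥ 0 ⇒ t ≤ 19. So t ∈ [0, 19]: 20 solutions.

20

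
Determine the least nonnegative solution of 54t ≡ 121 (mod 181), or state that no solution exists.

19

gcd(181, 54) = 1  (181 = 3*54 + 19, 54 = 2*19 + 16, 19 = 1*16 + 3, 16 = 5*3 + 1, 3 = 3*1).
1 divides 121, so solutions exist.
Back-substituting, 54*(57) + 181*(-17) = 1.
So 54*(57) ≡ 1 (mod 181); multiply by 121: t ≡ 6897 (mod 181).
Smallest nonnegative: t = 6897 mod 181 = 19.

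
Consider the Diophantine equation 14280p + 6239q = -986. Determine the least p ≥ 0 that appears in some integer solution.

gcd(14280, 6239) = 17.
17 divides -986, so solutions exist.
By Bézout, 14280*(-45) + 6239*(103) = 17.
Scale by -986/17 = -58: (p₀, q₀) = (2610, -5974).
General solution: p = 2610 + 367t, q = -5974 - 840t for integer t.
p ≥ 0: smallest is 2610 mod 367 = 41 (at t = -7), with q = -94.

41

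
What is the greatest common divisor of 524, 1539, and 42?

1

gcd(1539, 524) = 1.
gcd(1, 42) = 1.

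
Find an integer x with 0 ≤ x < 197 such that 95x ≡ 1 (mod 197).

56

gcd(197, 95):
  197 = 2*95 + 7
  95 = 13*7 + 4
  7 = 1*4 + 3
  4 = 1*3 + 1
  3 = 3*1
so gcd(197, 95) = 1.
Back-substitute for Bézout coefficients:
  1 = 4 - 1*3
  ... = 95*(56) + 197*(-27)
So 95*56 ≡ 1 (mod 197), and 56 mod 197 = 56.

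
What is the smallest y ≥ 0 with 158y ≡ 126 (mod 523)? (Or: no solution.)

67

gcd(523, 158) = 1.
1 divides 126, so solutions exist.
By Bézout, 158·(96) + 523·(-29) = 1.
So 158·(96) ≡ 1 (mod 523); multiply by 126: y ≡ 12096 (mod 523).
Smallest nonnegative: y = 12096 mod 523 = 67.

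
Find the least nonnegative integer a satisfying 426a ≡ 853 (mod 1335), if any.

no solution

gcd(1335, 426) = 3.
3 does not divide 853, so the congruence has no solution.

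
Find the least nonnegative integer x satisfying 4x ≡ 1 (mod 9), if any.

7

gcd(9, 4) = 1  (9 = 2×4 + 1, 4 = 4×1).
1 divides 1, so solutions exist.
Back-substituting, 4×(-2) + 9×(1) = 1.
So 4×(-2) ≡ 1 (mod 9); multiply by 1: x ≡ -2 (mod 9).
Smallest nonnegative: x = -2 mod 9 = 7.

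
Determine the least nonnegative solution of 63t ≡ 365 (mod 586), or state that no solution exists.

43

gcd(586, 63):
  586 = 9×63 + 19
  63 = 3×19 + 6
  19 = 3×6 + 1
  6 = 6×1
so gcd(586, 63) = 1.
1 divides 365, so solutions exist.
Back-substitute for Bézout coefficients:
  1 = 19 - 3×6
  ... = 63×(-93) + 586×(10)
So 63×(-93) ≡ 1 (mod 586); multiply by 365: t ≡ -33945 (mod 586).
Smallest nonnegative: t = -33945 mod 586 = 43.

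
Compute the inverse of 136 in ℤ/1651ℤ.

1129

gcd(1651, 136) = 1.
By Bézout, 136·(-522) + 1651·(43) = 1.
So 136·-522 ≡ 1 (mod 1651), and -522 mod 1651 = 1129.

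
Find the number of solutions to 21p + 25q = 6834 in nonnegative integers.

gcd(25, 21):
  25 = 1*21 + 4
  21 = 5*4 + 1
  4 = 4*1
so gcd(25, 21) = 1.
Back-substitute for Bézout coefficients:
  1 = 21 - 5*4
  ... = 21*(6) + 25*(-5)
Scale by 6834: one solution is (41004, -34170). Reduce p mod 25: (4, 270).
General: p = 4 + 25t, q = 270 - 21t.
p ≥ 0 ⇒ t ≥ 0; q ≥ 0 ⇒ t ≤ 12. So t ∈ [0, 12]: 13 solutions.

13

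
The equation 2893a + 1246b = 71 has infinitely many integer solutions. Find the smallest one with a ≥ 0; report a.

gcd(2893, 1246) = 1  (2893 = 2·1246 + 401, 1246 = 3·401 + 43, 401 = 9·43 + 14, 43 = 3·14 + 1, 14 = 14·1).
1 divides 71, so solutions exist.
Back-substituting, 2893·(-87) + 1246·(202) = 1.
Scale by 71/1 = 71: (a₀, b₀) = (-6177, 14342).
General solution: a = -6177 + 1246t, b = 14342 - 2893t for integer t.
a ≥ 0: smallest is -6177 mod 1246 = 53 (at t = 5), with b = -123.

53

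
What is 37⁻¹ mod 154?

25

gcd(154, 37) = 1.
By Bézout, 37*(25) + 154*(-6) = 1.
So 37*25 ≡ 1 (mod 154), and 25 mod 154 = 25.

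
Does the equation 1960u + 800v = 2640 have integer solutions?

gcd(1960, 800) = 40  (1960 = 2·800 + 360, 800 = 2·360 + 80, 360 = 4·80 + 40, 80 = 2·40).
40 divides 2640, so integer solutions exist.

yes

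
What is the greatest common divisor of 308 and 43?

1

gcd(308, 43):
  308 = 7×43 + 7
  43 = 6×7 + 1
  7 = 7×1
so gcd(308, 43) = 1.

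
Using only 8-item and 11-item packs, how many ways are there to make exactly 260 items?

Need nonnegative integers with 8j + 11k = 260.
gcd(8, 11) = 1, and 8·(-4) + 11·(3) = 1.
So (j₀, k₀) = (-1040, 780); general j = -1040 + 11t, k = 780 - 8t.
j ≥ 0 ⇒ t ≥ 95; k ≥ 0 ⇒ t ≤ 97. That's 3 values of t.

3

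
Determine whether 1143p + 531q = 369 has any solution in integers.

gcd(1143, 531) = 9  (1143 = 2×531 + 81, 531 = 6×81 + 45, 81 = 1×45 + 36, 45 = 1×36 + 9, 36 = 4×9).
9 divides 369, so integer solutions exist.

yes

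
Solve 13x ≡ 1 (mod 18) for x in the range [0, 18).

gcd(18, 13) = 1  (18 = 1*13 + 5, 13 = 2*5 + 3, 5 = 1*3 + 2, 3 = 1*2 + 1, 2 = 2*1).
Back-substituting, 13*(7) + 18*(-5) = 1.
So 13*7 ≡ 1 (mod 18), and 7 mod 18 = 7.

7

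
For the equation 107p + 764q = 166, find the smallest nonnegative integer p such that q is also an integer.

gcd(764, 107):
  764 = 7·107 + 15
  107 = 7·15 + 2
  15 = 7·2 + 1
  2 = 2·1
so gcd(764, 107) = 1.
1 divides 166, so solutions exist.
Back-substitute for Bézout coefficients:
  1 = 15 - 7·2
  ... = 107·(-357) + 764·(50)
Scale by 166/1 = 166: (p₀, q₀) = (-59262, 8300).
General solution: p = -59262 + 764t, q = 8300 - 107t for integer t.
p ≥ 0: smallest is -59262 mod 764 = 330 (at t = 78), with q = -46.

330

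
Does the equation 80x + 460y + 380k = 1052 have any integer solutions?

no

gcd(460, 80) = 20.
gcd(20, 380) = 20.
20 does not divide 1052 (remainder 12), so no integer solutions.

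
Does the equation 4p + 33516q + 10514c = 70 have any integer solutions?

yes

gcd(33516, 4) = 4.
gcd(4, 10514) = 2.
2 divides 70, so integer solutions exist.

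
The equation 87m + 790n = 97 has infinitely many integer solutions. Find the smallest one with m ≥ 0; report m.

gcd(790, 87):
  790 = 9×87 + 7
  87 = 12×7 + 3
  7 = 2×3 + 1
  3 = 3×1
so gcd(790, 87) = 1.
1 divides 97, so solutions exist.
Back-substitute for Bézout coefficients:
  1 = 7 - 2×3
  ... = 87×(-227) + 790×(25)
Scale by 97/1 = 97: (m₀, n₀) = (-22019, 2425).
General solution: m = -22019 + 790t, n = 2425 - 87t for integer t.
m ≥ 0: smallest is -22019 mod 790 = 101 (at t = 28), with n = -11.

101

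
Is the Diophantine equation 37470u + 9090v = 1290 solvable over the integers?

gcd(37470, 9090) = 30  (37470 = 4·9090 + 1110, 9090 = 8·1110 + 210, 1110 = 5·210 + 60, 210 = 3·60 + 30, 60 = 2·30).
30 divides 1290, so integer solutions exist.

yes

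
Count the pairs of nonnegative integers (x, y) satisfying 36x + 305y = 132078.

12

gcd(305, 36) = 1.
By Bézout, 36·(-144) + 305·(17) = 1.
One solution: (263, 402).
General: x = 263 + 305t, y = 402 - 36t.
x ≥ 0 ⇒ t ≥ 0; y ≥ 0 ⇒ t ≤ 11. So t ∈ [0, 11]: 12 solutions.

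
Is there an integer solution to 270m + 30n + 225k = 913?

gcd(270, 30) = 30  (270 = 9×30).
gcd(30, 225) = 15.
15 does not divide 913 (remainder 13), so no integer solutions.

no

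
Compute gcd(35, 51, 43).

1

gcd(51, 35):
  51 = 1·35 + 16
  35 = 2·16 + 3
  16 = 5·3 + 1
  3 = 3·1
so gcd(51, 35) = 1.
gcd(1, 43) = 1.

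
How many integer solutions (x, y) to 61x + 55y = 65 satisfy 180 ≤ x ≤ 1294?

21

gcd(61, 55):
  61 = 1·55 + 6
  55 = 9·6 + 1
  6 = 6·1
so gcd(61, 55) = 1.
Back-substitute for Bézout coefficients:
  1 = 55 - 9·6
  ... = 61·(-9) + 55·(10)
Scale by 65: particular solution (-585, 650); reduce x mod 55: (20, -21).
General solution: x = 20 + 55t, y = -21 - 61t for integer t.
180 ≤ 20 + 55t ≤ 1294 gives t ∈ [3, 23], which is 21 values.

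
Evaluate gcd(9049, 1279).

gcd(9049, 1279):
  9049 = 7*1279 + 96
  1279 = 13*96 + 31
  96 = 3*31 + 3
  31 = 10*3 + 1
  3 = 3*1
so gcd(9049, 1279) = 1.

1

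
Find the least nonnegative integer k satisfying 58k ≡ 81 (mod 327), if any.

210

gcd(327, 58) = 1  (327 = 5*58 + 37, 58 = 1*37 + 21, 37 = 1*21 + 16, 21 = 1*16 + 5, 16 = 3*5 + 1, 5 = 5*1).
1 divides 81, so solutions exist.
Back-substituting, 58*(-62) + 327*(11) = 1.
So 58*(-62) ≡ 1 (mod 327); multiply by 81: k ≡ -5022 (mod 327).
Smallest nonnegative: k = -5022 mod 327 = 210.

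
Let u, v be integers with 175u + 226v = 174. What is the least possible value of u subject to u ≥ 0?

gcd(226, 175):
  226 = 1·175 + 51
  175 = 3·51 + 22
  51 = 2·22 + 7
  22 = 3·7 + 1
  7 = 7·1
so gcd(226, 175) = 1.
1 divides 174, so solutions exist.
Back-substitute for Bézout coefficients:
  1 = 22 - 3·7
  ... = 175·(31) + 226·(-24)
Scale by 174/1 = 174: (u₀, v₀) = (5394, -4176).
General solution: u = 5394 + 226t, v = -4176 - 175t for integer t.
u ≥ 0: smallest is 5394 mod 226 = 196 (at t = -23), with v = -151.

196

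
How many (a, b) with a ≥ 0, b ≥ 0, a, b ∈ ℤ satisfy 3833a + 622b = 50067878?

21

gcd(3833, 622) = 1.
By Bézout, 3833·(-117) + 622·(721) = 1.
One solution: (160, 79509).
General: a = 160 + 622t, b = 79509 - 3833t.
a ≥ 0 ⇒ t ≥ 0; b ≥ 0 ⇒ t ≤ 20. So t ∈ [0, 20]: 21 solutions.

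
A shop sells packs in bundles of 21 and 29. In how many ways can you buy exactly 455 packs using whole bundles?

1

Need nonnegative integers with 21j + 29k = 455.
gcd(21, 29) = 1, and 21·(-11) + 29·(8) = 1.
So (j₀, k₀) = (-5005, 3640); general j = -5005 + 29t, k = 3640 - 21t.
j ≥ 0 ⇒ t ≥ 173; k ≥ 0 ⇒ t ≤ 173. That's 1 value of t.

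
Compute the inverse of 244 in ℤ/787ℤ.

gcd(787, 244) = 1.
By Bézout, 244·(-229) + 787·(71) = 1.
So 244·-229 ≡ 1 (mod 787), and -229 mod 787 = 558.

558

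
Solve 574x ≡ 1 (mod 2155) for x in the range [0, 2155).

214

gcd(2155, 574) = 1  (2155 = 3*574 + 433, 574 = 1*433 + 141, 433 = 3*141 + 10, 141 = 14*10 + 1, 10 = 10*1).
Back-substituting, 574*(214) + 2155*(-57) = 1.
So 574*214 ≡ 1 (mod 2155), and 214 mod 2155 = 214.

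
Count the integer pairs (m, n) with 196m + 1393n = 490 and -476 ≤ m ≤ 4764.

gcd(1393, 196) = 7.
By Bézout, 196·(64) + 1393·(-9) = 7.
Particular solution: (102, -14).
General solution: m = 102 + 199t, n = -14 - 28t for integer t.
-476 ≤ 102 + 199t ≤ 4764 gives t ∈ [-2, 23], which is 26 values.

26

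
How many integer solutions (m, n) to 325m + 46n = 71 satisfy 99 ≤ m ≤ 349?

5

gcd(325, 46) = 1.
By Bézout, 325*(-15) + 46*(106) = 1.
Particular solution: (39, -274).
General solution: m = 39 + 46t, n = -274 - 325t for integer t.
99 ≤ 39 + 46t ≤ 349 gives t ∈ [2, 6], which is 5 values.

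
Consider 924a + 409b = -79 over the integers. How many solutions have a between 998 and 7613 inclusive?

gcd(924, 409) = 1  (924 = 2·409 + 106, 409 = 3·106 + 91, 106 = 1·91 + 15, 91 = 6·15 + 1, 15 = 15·1).
Back-substituting, 924·(-27) + 409·(61) = 1.
Scale by -79: particular solution (2133, -4819); reduce a mod 409: (88, -199).
General solution: a = 88 + 409t, b = -199 - 924t for integer t.
998 ≤ 88 + 409t ≤ 7613 gives t ∈ [3, 18], which is 16 values.

16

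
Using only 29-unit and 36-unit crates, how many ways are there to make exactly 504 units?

1

Need nonnegative integers with 29j + 36k = 504.
gcd(29, 36) = 1, and 29·(5) + 36·(-4) = 1.
So (j₀, k₀) = (2520, -2016); general j = 2520 + 36t, k = -2016 - 29t.
j ≥ 0 ⇒ t ≥ -70; k ≥ 0 ⇒ t ≤ -70. That's 1 value of t.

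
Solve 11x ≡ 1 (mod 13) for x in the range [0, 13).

gcd(13, 11):
  13 = 1·11 + 2
  11 = 5·2 + 1
  2 = 2·1
so gcd(13, 11) = 1.
Back-substitute for Bézout coefficients:
  1 = 11 - 5·2
  ... = 11·(6) + 13·(-5)
So 11·6 ≡ 1 (mod 13), and 6 mod 13 = 6.

6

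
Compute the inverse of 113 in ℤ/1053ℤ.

gcd(1053, 113) = 1  (1053 = 9×113 + 36, 113 = 3×36 + 5, 36 = 7×5 + 1, 5 = 5×1).
Back-substituting, 113×(-205) + 1053×(22) = 1.
So 113×-205 ≡ 1 (mod 1053), and -205 mod 1053 = 848.

848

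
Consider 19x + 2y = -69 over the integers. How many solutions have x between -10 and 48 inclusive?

gcd(19, 2) = 1  (19 = 9×2 + 1, 2 = 2×1).
Back-substituting, 19×(1) + 2×(-9) = 1.
Scale by -69: particular solution (-69, 621); reduce x mod 2: (1, -44).
General solution: x = 1 + 2t, y = -44 - 19t for integer t.
-10 ≤ 1 + 2t ≤ 48 gives t ∈ [-5, 23], which is 29 values.

29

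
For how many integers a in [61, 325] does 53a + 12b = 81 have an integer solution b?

gcd(53, 12) = 1  (53 = 4·12 + 5, 12 = 2·5 + 2, 5 = 2·2 + 1, 2 = 2·1).
Back-substituting, 53·(5) + 12·(-22) = 1.
Scale by 81: particular solution (405, -1782); reduce a mod 12: (9, -33).
General solution: a = 9 + 12t, b = -33 - 53t for integer t.
61 ≤ 9 + 12t ≤ 325 gives t ∈ [5, 26], which is 22 values.

22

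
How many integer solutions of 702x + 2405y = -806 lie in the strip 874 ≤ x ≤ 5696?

gcd(2405, 702):
  2405 = 3×702 + 299
  702 = 2×299 + 104
  299 = 2×104 + 91
  104 = 1×91 + 13
  91 = 7×13
so gcd(2405, 702) = 13.
Back-substitute for Bézout coefficients:
  13 = 104 - 1×91
  ... = 702×(24) + 2405×(-7)
Scale by -62: particular solution (-1488, 434); reduce x mod 185: (177, -52).
General solution: x = 177 + 185t, y = -52 - 54t for integer t.
874 ≤ 177 + 185t ≤ 5696 gives t ∈ [4, 29], which is 26 values.

26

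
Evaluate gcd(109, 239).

1

gcd(239, 109):
  239 = 2×109 + 21
  109 = 5×21 + 4
  21 = 5×4 + 1
  4 = 4×1
so gcd(239, 109) = 1.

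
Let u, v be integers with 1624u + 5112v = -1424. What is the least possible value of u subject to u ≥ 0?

103

gcd(5112, 1624) = 8.
8 divides -1424, so solutions exist.
By Bézout, 1624*(-277) + 5112*(88) = 8.
Scale by -1424/8 = -178: (u₀, v₀) = (49306, -15664).
General solution: u = 49306 + 639t, v = -15664 - 203t for integer t.
u ≥ 0: smallest is 49306 mod 639 = 103 (at t = -77), with v = -33.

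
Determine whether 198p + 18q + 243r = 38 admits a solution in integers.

gcd(198, 18):
  198 = 11·18
so gcd(198, 18) = 18.
gcd(18, 243) = 9.
9 does not divide 38 (remainder 2), so no integer solutions.

no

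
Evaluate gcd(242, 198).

gcd(242, 198):
  242 = 1·198 + 44
  198 = 4·44 + 22
  44 = 2·22
so gcd(242, 198) = 22.

22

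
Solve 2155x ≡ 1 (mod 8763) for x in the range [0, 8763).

2635

gcd(8763, 2155):
  8763 = 4*2155 + 143
  2155 = 15*143 + 10
  143 = 14*10 + 3
  10 = 3*3 + 1
  3 = 3*1
so gcd(8763, 2155) = 1.
Back-substitute for Bézout coefficients:
  1 = 10 - 3*3
  ... = 2155*(2635) + 8763*(-648)
So 2155*2635 ≡ 1 (mod 8763), and 2635 mod 8763 = 2635.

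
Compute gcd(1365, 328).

1

gcd(1365, 328):
  1365 = 4*328 + 53
  328 = 6*53 + 10
  53 = 5*10 + 3
  10 = 3*3 + 1
  3 = 3*1
so gcd(1365, 328) = 1.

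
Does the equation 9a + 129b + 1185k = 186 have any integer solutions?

gcd(129, 9):
  129 = 14×9 + 3
  9 = 3×3
so gcd(129, 9) = 3.
gcd(3, 1185) = 3.
3 divides 186, so integer solutions exist.

yes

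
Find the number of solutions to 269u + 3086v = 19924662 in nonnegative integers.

gcd(3086, 269) = 1  (3086 = 11*269 + 127, 269 = 2*127 + 15, 127 = 8*15 + 7, 15 = 2*7 + 1, 7 = 7*1).
Back-substituting, 269*(413) + 3086*(-36) = 1.
Scale by 19924662: one solution is (8228885406, -717287832). Reduce u mod 3086: (1600, 6317).
General: u = 1600 + 3086t, v = 6317 - 269t.
u ≥ 0 ⇒ t ≥ 0; v ≥ 0 ⇒ t ≤ 23. So t ∈ [0, 23]: 24 solutions.

24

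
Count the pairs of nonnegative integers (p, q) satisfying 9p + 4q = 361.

gcd(9, 4) = 1.
By Bézout, 9×(1) + 4×(-2) = 1.
One solution: (1, 88).
General: p = 1 + 4t, q = 88 - 9t.
p ≥ 0 ⇒ t ≥ 0; q ≥ 0 ⇒ t ≤ 9. So t ∈ [0, 9]: 10 solutions.

10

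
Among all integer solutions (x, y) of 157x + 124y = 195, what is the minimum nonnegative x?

51

gcd(157, 124):
  157 = 1×124 + 33
  124 = 3×33 + 25
  33 = 1×25 + 8
  25 = 3×8 + 1
  8 = 8×1
so gcd(157, 124) = 1.
1 divides 195, so solutions exist.
Back-substitute for Bézout coefficients:
  1 = 25 - 3×8
  ... = 157×(-15) + 124×(19)
Scale by 195/1 = 195: (x₀, y₀) = (-2925, 3705).
General solution: x = -2925 + 124t, y = 3705 - 157t for integer t.
x ≥ 0: smallest is -2925 mod 124 = 51 (at t = 24), with y = -63.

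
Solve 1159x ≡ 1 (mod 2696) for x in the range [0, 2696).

863

gcd(2696, 1159):
  2696 = 2·1159 + 378
  1159 = 3·378 + 25
  378 = 15·25 + 3
  25 = 8·3 + 1
  3 = 3·1
so gcd(2696, 1159) = 1.
Back-substitute for Bézout coefficients:
  1 = 25 - 8·3
  ... = 1159·(863) + 2696·(-371)
So 1159·863 ≡ 1 (mod 2696), and 863 mod 2696 = 863.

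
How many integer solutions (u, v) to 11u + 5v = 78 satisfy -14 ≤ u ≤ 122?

27

gcd(11, 5) = 1.
By Bézout, 11*(1) + 5*(-2) = 1.
Particular solution: (3, 9).
General solution: u = 3 + 5t, v = 9 - 11t for integer t.
-14 ≤ 3 + 5t ≤ 122 gives t ∈ [-3, 23], which is 27 values.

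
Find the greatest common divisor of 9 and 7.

gcd(9, 7):
  9 = 1*7 + 2
  7 = 3*2 + 1
  2 = 2*1
so gcd(9, 7) = 1.

1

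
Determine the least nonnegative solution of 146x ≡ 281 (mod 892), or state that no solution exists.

no solution

gcd(892, 146) = 2.
2 does not divide 281, so the congruence has no solution.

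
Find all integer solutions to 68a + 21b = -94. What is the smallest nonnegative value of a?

19

gcd(68, 21) = 1.
1 divides -94, so solutions exist.
By Bézout, 68*(-4) + 21*(13) = 1.
Scale by -94/1 = -94: (a₀, b₀) = (376, -1222).
General solution: a = 376 + 21t, b = -1222 - 68t for integer t.
a ≥ 0: smallest is 376 mod 21 = 19 (at t = -17), with b = -66.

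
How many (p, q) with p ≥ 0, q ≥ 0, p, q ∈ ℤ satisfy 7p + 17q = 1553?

gcd(17, 7) = 1.
By Bézout, 7*(5) + 17*(-2) = 1.
One solution: (13, 86).
General: p = 13 + 17t, q = 86 - 7t.
p ≥ 0 ⇒ t ≥ 0; q ≥ 0 ⇒ t ≤ 12. So t ∈ [0, 12]: 13 solutions.

13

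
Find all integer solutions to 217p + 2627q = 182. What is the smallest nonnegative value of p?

933

gcd(2627, 217):
  2627 = 12·217 + 23
  217 = 9·23 + 10
  23 = 2·10 + 3
  10 = 3·3 + 1
  3 = 3·1
so gcd(2627, 217) = 1.
1 divides 182, so solutions exist.
Back-substitute for Bézout coefficients:
  1 = 10 - 3·3
  ... = 217·(799) + 2627·(-66)
Scale by 182/1 = 182: (p₀, q₀) = (145418, -12012).
General solution: p = 145418 + 2627t, q = -12012 - 217t for integer t.
p ≥ 0: smallest is 145418 mod 2627 = 933 (at t = -55), with q = -77.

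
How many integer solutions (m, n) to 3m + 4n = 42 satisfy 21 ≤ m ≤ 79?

15

gcd(4, 3):
  4 = 1·3 + 1
  3 = 3·1
so gcd(4, 3) = 1.
Back-substitute for Bézout coefficients:
  1 = 4 - 1·3
  ... = 3·(-1) + 4·(1)
Scale by 42: particular solution (-42, 42); reduce m mod 4: (2, 9).
General solution: m = 2 + 4t, n = 9 - 3t for integer t.
21 ≤ 2 + 4t ≤ 79 gives t ∈ [5, 19], which is 15 values.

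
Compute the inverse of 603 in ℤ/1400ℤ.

267

gcd(1400, 603) = 1  (1400 = 2*603 + 194, 603 = 3*194 + 21, 194 = 9*21 + 5, 21 = 4*5 + 1, 5 = 5*1).
Back-substituting, 603*(267) + 1400*(-115) = 1.
So 603*267 ≡ 1 (mod 1400), and 267 mod 1400 = 267.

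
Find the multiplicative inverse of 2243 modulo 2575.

2257

gcd(2575, 2243):
  2575 = 1*2243 + 332
  2243 = 6*332 + 251
  332 = 1*251 + 81
  251 = 3*81 + 8
  81 = 10*8 + 1
  8 = 8*1
so gcd(2575, 2243) = 1.
Back-substitute for Bézout coefficients:
  1 = 81 - 10*8
  ... = 2243*(-318) + 2575*(277)
So 2243*-318 ≡ 1 (mod 2575), and -318 mod 2575 = 2257.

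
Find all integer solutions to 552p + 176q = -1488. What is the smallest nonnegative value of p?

gcd(552, 176) = 8.
8 divides -1488, so solutions exist.
By Bézout, 552×(-7) + 176×(22) = 8.
Scale by -1488/8 = -186: (p₀, q₀) = (1302, -4092).
General solution: p = 1302 + 22t, q = -4092 - 69t for integer t.
p ≥ 0: smallest is 1302 mod 22 = 4 (at t = -59), with q = -21.

4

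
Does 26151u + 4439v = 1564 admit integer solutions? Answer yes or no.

gcd(26151, 4439) = 23.
23 divides 1564, so integer solutions exist.

yes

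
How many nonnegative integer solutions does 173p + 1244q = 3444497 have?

gcd(1244, 173) = 1.
By Bézout, 173*(-151) + 1244*(21) = 1.
One solution: (1085, 2618).
General: p = 1085 + 1244t, q = 2618 - 173t.
p ≥ 0 ⇒ t ≥ 0; q ≥ 0 ⇒ t ≤ 15. So t ∈ [0, 15]: 16 solutions.

16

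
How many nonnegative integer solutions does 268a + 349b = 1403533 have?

gcd(349, 268):
  349 = 1×268 + 81
  268 = 3×81 + 25
  81 = 3×25 + 6
  25 = 4×6 + 1
  6 = 6×1
so gcd(349, 268) = 1.
Back-substitute for Bézout coefficients:
  1 = 25 - 4×6
  ... = 268×(56) + 349×(-43)
Scale by 1403533: one solution is (78597848, -60351919). Reduce a mod 349: (256, 3825).
General: a = 256 + 349t, b = 3825 - 268t.
a ≥ 0 ⇒ t ≥ 0; b ≥ 0 ⇒ t ≤ 14. So t ∈ [0, 14]: 15 solutions.

15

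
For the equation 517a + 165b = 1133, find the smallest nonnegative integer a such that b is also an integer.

gcd(517, 165) = 11.
11 divides 1133, so solutions exist.
By Bézout, 517·(-7) + 165·(22) = 11.
Scale by 1133/11 = 103: (a₀, b₀) = (-721, 2266).
General solution: a = -721 + 15t, b = 2266 - 47t for integer t.
a ≥ 0: smallest is -721 mod 15 = 14 (at t = 49), with b = -37.

14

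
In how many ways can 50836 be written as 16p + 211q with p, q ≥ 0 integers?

15

gcd(211, 16) = 1.
By Bézout, 16·(66) + 211·(-5) = 1.
One solution: (65, 236).
General: p = 65 + 211t, q = 236 - 16t.
p ≥ 0 ⇒ t ≥ 0; q ≥ 0 ⇒ t ≤ 14. So t ∈ [0, 14]: 15 solutions.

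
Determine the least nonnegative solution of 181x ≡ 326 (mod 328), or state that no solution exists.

gcd(328, 181) = 1.
1 divides 326, so solutions exist.
By Bézout, 181·(29) + 328·(-16) = 1.
So 181·(29) ≡ 1 (mod 328); multiply by 326: x ≡ 9454 (mod 328).
Smallest nonnegative: x = 9454 mod 328 = 270.

270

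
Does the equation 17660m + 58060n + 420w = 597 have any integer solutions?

no

gcd(58060, 17660) = 20  (58060 = 3*17660 + 5080, 17660 = 3*5080 + 2420, 5080 = 2*2420 + 240, 2420 = 10*240 + 20, 240 = 12*20).
gcd(20, 420) = 20.
20 does not divide 597 (remainder 17), so no integer solutions.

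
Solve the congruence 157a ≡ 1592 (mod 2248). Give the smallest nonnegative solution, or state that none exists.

2072

gcd(2248, 157):
  2248 = 14*157 + 50
  157 = 3*50 + 7
  50 = 7*7 + 1
  7 = 7*1
so gcd(2248, 157) = 1.
1 divides 1592, so solutions exist.
Back-substitute for Bézout coefficients:
  1 = 50 - 7*7
  ... = 157*(-315) + 2248*(22)
So 157*(-315) ≡ 1 (mod 2248); multiply by 1592: a ≡ -501480 (mod 2248).
Smallest nonnegative: a = -501480 mod 2248 = 2072.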